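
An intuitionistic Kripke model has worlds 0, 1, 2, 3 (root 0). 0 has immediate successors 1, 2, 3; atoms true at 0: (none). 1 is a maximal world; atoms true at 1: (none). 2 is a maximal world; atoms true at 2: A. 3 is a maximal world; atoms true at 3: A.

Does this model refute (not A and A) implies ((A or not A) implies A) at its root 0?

0 forces (not A and A) implies ((A or not A) implies A) vacuously: no world accessible from 0 forces the antecedent not A and A.
So the root 0 forces (not A and A) implies ((A or not A) implies A); the model is not a countermodel.

No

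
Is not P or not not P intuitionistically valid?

This is the weak law of excluded middle, which is not intuitionistically valid.
A Kripke countermodel: worlds a, b, c; order generated by a <= b, a <= c; atoms true at each world — a:{}; b:{P}; c:{}.
a does not force not P or not not P: neither disjunct is forced at a.
a does not force not P since b is accessible from a and b forces P.
So the root a does not force the formula.

No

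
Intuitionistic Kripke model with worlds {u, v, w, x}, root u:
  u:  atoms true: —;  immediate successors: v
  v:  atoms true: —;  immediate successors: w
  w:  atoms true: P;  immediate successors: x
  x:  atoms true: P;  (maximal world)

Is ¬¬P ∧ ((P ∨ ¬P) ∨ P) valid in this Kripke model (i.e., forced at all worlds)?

Not every world: u ⊮ ¬¬P ∧ ((P ∨ ¬P) ∨ P).
u ⊮ ¬¬P ∧ ((P ∨ ¬P) ∨ P) since u fails (P ∨ ¬P) ∨ P.

No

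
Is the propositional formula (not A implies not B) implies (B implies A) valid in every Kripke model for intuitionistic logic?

No

This is the converse of contraposition, which is not intuitionistically valid.
A Kripke countermodel: worlds w0, w1; order generated by w0 <= w1; atoms true at each world — w0:{B}; w1:{A,B}.
w0 does not force (not A implies not B) implies (B implies A): already at w0 itself, w0 forces not A implies not B but w0 does not force B implies A.
w0 does not force B implies A: already at w0 itself, w0 forces B but w0 does not force A.
w0 lacks atom A, so w0 does not force A.
So the root w0 does not force the formula.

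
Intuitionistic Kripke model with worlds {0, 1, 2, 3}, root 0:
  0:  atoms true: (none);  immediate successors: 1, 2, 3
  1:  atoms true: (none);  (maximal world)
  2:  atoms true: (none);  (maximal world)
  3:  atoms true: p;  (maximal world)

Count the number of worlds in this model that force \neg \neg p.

0: does not force it — 0 \nVdash \neg \neg p since 1 is accessible from 0 and 1 \Vdash \neg p.
1: does not force it — 1 \nVdash \neg \neg p since 1 is accessible from 1 and 1 \Vdash \neg p.
2: does not force it.
3: forces it.
Worlds forcing the formula: {3}.

1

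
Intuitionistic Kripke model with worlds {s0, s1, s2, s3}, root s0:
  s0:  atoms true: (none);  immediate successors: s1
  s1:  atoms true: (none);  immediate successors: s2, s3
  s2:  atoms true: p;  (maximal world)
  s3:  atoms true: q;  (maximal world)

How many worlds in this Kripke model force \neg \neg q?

s0: does not force it — s0 \nVdash \neg \neg q since s2 is accessible from s0 and s2 \Vdash \neg q.
s1: does not force it — s1 \nVdash \neg \neg q since s2 is accessible from s1 and s2 \Vdash \neg q.
s2: does not force it.
s3: forces it.
Worlds forcing the formula: {s3}.

1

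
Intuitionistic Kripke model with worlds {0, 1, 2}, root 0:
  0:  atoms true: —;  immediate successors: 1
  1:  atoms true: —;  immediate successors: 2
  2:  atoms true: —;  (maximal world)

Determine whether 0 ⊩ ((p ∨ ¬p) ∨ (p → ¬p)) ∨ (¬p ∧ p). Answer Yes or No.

0 ⊩ ((p ∨ ¬p) ∨ (p → ¬p)) ∨ (¬p ∧ p) via the disjunct (p ∨ ¬p) ∨ (p → ¬p).

Yes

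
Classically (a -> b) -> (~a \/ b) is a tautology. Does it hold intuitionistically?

No

This is the material-implication-as-disjunction principle, which is not intuitionistically valid.
A Kripke countermodel: worlds u, v; order generated by u <= v; atoms true at each world — u:{}; v:{a,b}.
u ||-/- (a -> b) -> (~a \/ b): already at u itself, u ||- a -> b but u ||-/- ~a \/ b.
u ||-/- ~a \/ b: neither disjunct is forced at u.
u ||-/- ~a since v is accessible from u and v ||- a.
So the root u does not force the formula.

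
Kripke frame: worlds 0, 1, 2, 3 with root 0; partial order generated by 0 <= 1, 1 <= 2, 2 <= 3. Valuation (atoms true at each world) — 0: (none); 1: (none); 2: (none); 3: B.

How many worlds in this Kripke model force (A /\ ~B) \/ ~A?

4

0: forces it.
1: forces it.
2: forces it.
3: forces it.
Worlds forcing the formula: {0, 1, 2, 3}.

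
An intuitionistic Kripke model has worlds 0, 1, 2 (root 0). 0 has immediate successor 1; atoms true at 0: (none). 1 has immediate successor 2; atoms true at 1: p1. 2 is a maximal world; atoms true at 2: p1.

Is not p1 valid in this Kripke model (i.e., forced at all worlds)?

Not every world: 0 does not force not p1.
0 does not force not p1 since 1 is accessible from 0 and 1 forces p1.

No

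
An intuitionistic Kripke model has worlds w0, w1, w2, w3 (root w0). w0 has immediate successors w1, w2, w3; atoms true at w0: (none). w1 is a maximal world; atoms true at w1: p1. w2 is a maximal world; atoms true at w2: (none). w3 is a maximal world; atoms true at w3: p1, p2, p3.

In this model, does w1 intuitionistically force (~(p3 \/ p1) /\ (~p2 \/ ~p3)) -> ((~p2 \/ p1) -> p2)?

Yes

w1 ||- (~(p3 \/ p1) /\ (~p2 \/ ~p3)) -> ((~p2 \/ p1) -> p2) vacuously: no world accessible from w1 forces the antecedent ~(p3 \/ p1) /\ (~p2 \/ ~p3).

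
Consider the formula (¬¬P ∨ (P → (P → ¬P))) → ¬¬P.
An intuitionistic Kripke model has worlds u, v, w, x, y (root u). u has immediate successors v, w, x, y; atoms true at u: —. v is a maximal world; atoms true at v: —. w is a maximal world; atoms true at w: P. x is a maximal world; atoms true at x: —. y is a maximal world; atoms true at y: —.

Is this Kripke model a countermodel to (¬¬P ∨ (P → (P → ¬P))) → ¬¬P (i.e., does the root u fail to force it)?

Yes

u ⊮ (¬¬P ∨ (P → (P → ¬P))) → ¬¬P: at the accessible world v, v ⊩ ¬¬P ∨ (P → (P → ¬P)) but v ⊮ ¬¬P.
v ⊮ ¬¬P since v is accessible from v and v ⊩ ¬P.
v ⊩ ¬P: no world accessible from v forces P.
So the root u does not force (¬¬P ∨ (P → (P → ¬P))) → ¬¬P; the model is a countermodel.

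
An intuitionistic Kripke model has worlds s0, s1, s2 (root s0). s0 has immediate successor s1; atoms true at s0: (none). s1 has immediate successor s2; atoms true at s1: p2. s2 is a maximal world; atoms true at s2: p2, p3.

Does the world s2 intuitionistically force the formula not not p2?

Yes

s2 forces not not p2: no world accessible from s2 forces not p2.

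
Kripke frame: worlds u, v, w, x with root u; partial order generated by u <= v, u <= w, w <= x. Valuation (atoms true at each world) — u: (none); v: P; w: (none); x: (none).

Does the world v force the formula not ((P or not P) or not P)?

v does not force not ((P or not P) or not P) since v is accessible from v and v forces (P or not P) or not P.
v forces (P or not P) or not P via the disjunct P or not P.

No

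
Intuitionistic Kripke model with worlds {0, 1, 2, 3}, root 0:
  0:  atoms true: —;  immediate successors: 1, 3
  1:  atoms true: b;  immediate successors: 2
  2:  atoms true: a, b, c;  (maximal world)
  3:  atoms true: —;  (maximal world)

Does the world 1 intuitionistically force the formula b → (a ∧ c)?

No

1 ⊮ b → (a ∧ c): already at 1 itself, 1 ⊩ b but 1 ⊮ a ∧ c.
1 ⊮ a ∧ c since 1 fails a.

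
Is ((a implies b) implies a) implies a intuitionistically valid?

No

This is Peirce's law, which is not intuitionistically valid.
A Kripke countermodel: worlds u0, u1; order generated by u0 <= u1; atoms true at each world — u0:{}; u1:{a}.
u0 does not force ((a implies b) implies a) implies a: already at u0 itself, u0 forces (a implies b) implies a but u0 does not force a.
u0 lacks atom a, so u0 does not force a.
So the root u0 does not force the formula.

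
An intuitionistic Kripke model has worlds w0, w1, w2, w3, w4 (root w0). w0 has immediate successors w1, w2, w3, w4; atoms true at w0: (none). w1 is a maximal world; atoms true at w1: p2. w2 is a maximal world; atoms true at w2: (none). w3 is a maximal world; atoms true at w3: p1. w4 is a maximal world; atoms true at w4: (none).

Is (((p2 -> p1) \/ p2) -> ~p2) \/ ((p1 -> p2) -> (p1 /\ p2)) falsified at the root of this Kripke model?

Yes

w0 ||-/- (((p2 -> p1) \/ p2) -> ~p2) \/ ((p1 -> p2) -> (p1 /\ p2)): neither disjunct is forced at w0.
w0 ||-/- ((p2 -> p1) \/ p2) -> ~p2: at the accessible world w1, w1 ||- (p2 -> p1) \/ p2 but w1 ||-/- ~p2.
w1 ||-/- ~p2 since w1 is accessible from w1 and w1 ||- p2.
So the root w0 does not force (((p2 -> p1) \/ p2) -> ~p2) \/ ((p1 -> p2) -> (p1 /\ p2)); the model is a countermodel.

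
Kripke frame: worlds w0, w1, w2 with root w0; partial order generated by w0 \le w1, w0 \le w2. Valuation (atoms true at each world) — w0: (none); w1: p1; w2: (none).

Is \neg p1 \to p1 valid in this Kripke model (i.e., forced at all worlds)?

No

Not every world: w0 \nVdash \neg p1 \to p1.
w0 \nVdash \neg p1 \to p1: at the accessible world w2, w2 \Vdash \neg p1 but w2 \nVdash p1.
w2 lacks atom p1, so w2 \nVdash p1.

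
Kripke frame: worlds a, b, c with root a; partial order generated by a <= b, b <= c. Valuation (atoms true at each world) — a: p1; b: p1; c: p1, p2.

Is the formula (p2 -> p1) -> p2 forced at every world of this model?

Not every world: a ||-/- (p2 -> p1) -> p2.
a ||-/- (p2 -> p1) -> p2: already at a itself, a ||- p2 -> p1 but a ||-/- p2.
a lacks atom p2, so a ||-/- p2.

No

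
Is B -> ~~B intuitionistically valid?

This is double-negation introduction, which is intuitionistically derivable.
If a world forces B then every accessible world forces B (persistence), so none forces ~B; hence ~~B.

Yes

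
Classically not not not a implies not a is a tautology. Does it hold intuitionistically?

This is triple-negation reduction, which is intuitionistically derivable.
Assume not not not a and suppose a. Then not not a (double-negation introduction), contradicting not not not a. So not a.

Yes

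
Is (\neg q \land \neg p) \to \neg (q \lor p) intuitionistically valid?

This is a constructively valid De Morgan direction (conjunction of negations to negated disjunction), which is intuitionistically derivable.
If both \neg q and \neg p hold at a world, no accessible world forces q or forces p, so none forces q \lor p.

Yes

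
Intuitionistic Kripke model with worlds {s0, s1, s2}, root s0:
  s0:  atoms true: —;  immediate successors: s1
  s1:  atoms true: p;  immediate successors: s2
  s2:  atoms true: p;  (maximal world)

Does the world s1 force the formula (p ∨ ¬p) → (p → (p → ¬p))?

No

s1 ⊮ (p ∨ ¬p) → (p → (p → ¬p)): already at s1 itself, s1 ⊩ p ∨ ¬p but s1 ⊮ p → (p → ¬p).
s1 ⊮ p → (p → ¬p): already at s1 itself, s1 ⊩ p but s1 ⊮ p → ¬p.
s1 ⊮ p → ¬p: already at s1 itself, s1 ⊩ p but s1 ⊮ ¬p.
s1 ⊮ ¬p since s1 is accessible from s1 and s1 ⊩ p.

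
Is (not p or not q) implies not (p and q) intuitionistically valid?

This is a constructively valid De Morgan direction (disjunction of negations to negated conjunction), which is intuitionistically derivable.
If not p holds at a world then no accessible world forces p, hence none forces p and q; likewise for not q.

Yes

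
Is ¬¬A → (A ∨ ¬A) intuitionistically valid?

No

This is a variant of double-negation elimination (deriving excluded middle from double negation), which is not intuitionistically valid.
A Kripke countermodel: worlds a, b; order generated by a ≤ b; atoms true at each world — a:{}; b:{A}.
a ⊮ ¬¬A → (A ∨ ¬A): already at a itself, a ⊩ ¬¬A but a ⊮ A ∨ ¬A.
a ⊮ A ∨ ¬A: neither disjunct is forced at a.
a lacks atom A, so a ⊮ A.
So the root a does not force the formula.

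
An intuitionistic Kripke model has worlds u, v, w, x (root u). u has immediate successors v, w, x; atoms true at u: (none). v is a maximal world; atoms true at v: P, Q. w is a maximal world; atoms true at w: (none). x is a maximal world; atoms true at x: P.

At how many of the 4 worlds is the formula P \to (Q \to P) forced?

u: forces it.
v: forces it.
w: forces it.
x: forces it.
Worlds forcing the formula: {u, v, w, x}.

4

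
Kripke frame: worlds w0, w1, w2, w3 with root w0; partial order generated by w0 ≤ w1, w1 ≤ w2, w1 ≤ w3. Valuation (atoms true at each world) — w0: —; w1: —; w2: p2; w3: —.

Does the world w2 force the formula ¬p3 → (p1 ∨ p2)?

w2 ⊩ ¬p3 → (p1 ∨ p2): every world accessible from w2 that forces ¬p3 (namely w2) also forces p1 ∨ p2.

Yes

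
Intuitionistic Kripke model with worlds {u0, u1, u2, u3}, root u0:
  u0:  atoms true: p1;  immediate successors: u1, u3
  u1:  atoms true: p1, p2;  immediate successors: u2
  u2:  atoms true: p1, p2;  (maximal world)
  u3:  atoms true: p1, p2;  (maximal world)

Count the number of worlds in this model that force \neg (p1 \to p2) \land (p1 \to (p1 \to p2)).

0

u0: does not force it — u0 \nVdash \neg (p1 \to p2) \land (p1 \to (p1 \to p2)) since u0 fails \neg (p1 \to p2).
u1: does not force it.
u2: does not force it.
u3: does not force it.
Worlds forcing the formula: { }.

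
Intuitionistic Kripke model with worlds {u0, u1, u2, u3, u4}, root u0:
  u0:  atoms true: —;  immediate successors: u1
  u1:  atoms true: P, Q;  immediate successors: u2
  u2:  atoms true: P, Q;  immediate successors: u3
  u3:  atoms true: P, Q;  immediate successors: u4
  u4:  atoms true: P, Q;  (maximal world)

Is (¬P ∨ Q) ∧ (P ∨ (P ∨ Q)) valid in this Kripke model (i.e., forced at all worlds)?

Not every world: u0 ⊮ (¬P ∨ Q) ∧ (P ∨ (P ∨ Q)).
u0 ⊮ (¬P ∨ Q) ∧ (P ∨ (P ∨ Q)) since u0 fails ¬P ∨ Q.

No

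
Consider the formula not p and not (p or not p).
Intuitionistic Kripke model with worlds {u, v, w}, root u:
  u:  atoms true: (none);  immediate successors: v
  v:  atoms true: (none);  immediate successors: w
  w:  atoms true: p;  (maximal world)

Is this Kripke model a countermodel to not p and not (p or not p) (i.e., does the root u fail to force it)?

Yes

u does not force not p and not (p or not p) since u fails not p.
So the root u does not force not p and not (p or not p); the model is a countermodel.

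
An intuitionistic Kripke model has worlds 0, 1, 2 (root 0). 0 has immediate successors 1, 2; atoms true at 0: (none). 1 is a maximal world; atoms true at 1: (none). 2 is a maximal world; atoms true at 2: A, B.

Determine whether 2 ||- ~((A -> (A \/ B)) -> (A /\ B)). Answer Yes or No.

No

2 ||-/- ~((A -> (A \/ B)) -> (A /\ B)) since 2 is accessible from 2 and 2 ||- (A -> (A \/ B)) -> (A /\ B).
2 ||- (A -> (A \/ B)) -> (A /\ B): every world accessible from 2 that forces A -> (A \/ B) (namely 2) also forces A /\ B.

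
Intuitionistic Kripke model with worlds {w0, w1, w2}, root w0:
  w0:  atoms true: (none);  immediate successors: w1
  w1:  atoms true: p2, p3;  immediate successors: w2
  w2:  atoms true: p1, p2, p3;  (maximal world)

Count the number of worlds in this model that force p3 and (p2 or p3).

2

w0: does not force it — w0 does not force p3 and (p2 or p3) since w0 fails p3.
w1: forces it.
w2: forces it.
Worlds forcing the formula: {w1, w2}.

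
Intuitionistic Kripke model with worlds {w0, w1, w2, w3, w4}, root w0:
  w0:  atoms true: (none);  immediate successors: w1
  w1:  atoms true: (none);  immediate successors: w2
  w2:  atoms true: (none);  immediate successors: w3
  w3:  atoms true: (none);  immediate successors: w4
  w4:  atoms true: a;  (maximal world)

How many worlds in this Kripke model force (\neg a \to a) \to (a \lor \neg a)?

1

w0: does not force it — w0 \nVdash (\neg a \to a) \to (a \lor \neg a): already at w0 itself, w0 \Vdash \neg a \to a but w0 \nVdash a \lor \neg a.
w1: does not force it — w1 \nVdash (\neg a \to a) \to (a \lor \neg a): already at w1 itself, w1 \Vdash \neg a \to a but w1 \nVdash a \lor \neg a.
w2: does not force it — w2 \nVdash (\neg a \to a) \to (a \lor \neg a): already at w2 itself, w2 \Vdash \neg a \to a but w2 \nVdash a \lor \neg a.
w3: does not force it.
w4: forces it.
Worlds forcing the formula: {w4}.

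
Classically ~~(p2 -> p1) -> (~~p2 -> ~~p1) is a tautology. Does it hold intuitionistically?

Yes

This is the distribution of double negation over implication, which is intuitionistically derivable.
Assume ~~(p2 -> p1) and ~~p2; suppose ~p1. Then p2 -> p1 would give ~p2 (by contraposition), contradicting ~~p2; so ~(p2 -> p1), contradicting ~~(p2 -> p1). Hence ~~p1.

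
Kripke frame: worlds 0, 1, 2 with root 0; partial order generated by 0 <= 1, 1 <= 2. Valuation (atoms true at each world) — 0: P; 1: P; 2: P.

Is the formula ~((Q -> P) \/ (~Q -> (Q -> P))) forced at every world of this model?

No

Not every world: 0 ||-/- ~((Q -> P) \/ (~Q -> (Q -> P))).
0 ||-/- ~((Q -> P) \/ (~Q -> (Q -> P))) since 0 is accessible from 0 and 0 ||- (Q -> P) \/ (~Q -> (Q -> P)).
0 ||- (Q -> P) \/ (~Q -> (Q -> P)) via the disjunct Q -> P.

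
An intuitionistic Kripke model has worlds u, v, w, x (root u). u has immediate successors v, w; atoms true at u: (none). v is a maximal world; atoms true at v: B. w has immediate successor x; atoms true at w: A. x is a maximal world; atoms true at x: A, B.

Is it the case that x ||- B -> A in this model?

Yes

x ||- B -> A: every world accessible from x that forces B (namely x) also forces A.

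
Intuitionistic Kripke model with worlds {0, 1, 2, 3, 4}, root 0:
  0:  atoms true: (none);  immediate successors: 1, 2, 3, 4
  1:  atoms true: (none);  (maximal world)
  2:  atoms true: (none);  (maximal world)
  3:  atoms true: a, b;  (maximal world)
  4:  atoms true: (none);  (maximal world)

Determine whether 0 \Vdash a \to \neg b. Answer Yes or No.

0 \nVdash a \to \neg b: at the accessible world 3, 3 \Vdash a but 3 \nVdash \neg b.
3 \nVdash \neg b since 3 is accessible from 3 and 3 \Vdash b.

No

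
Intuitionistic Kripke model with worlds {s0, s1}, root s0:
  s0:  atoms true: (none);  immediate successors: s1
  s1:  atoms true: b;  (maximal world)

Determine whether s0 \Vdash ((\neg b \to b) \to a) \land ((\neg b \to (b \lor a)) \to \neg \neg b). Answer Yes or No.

s0 \nVdash ((\neg b \to b) \to a) \land ((\neg b \to (b \lor a)) \to \neg \neg b) since s0 fails (\neg b \to b) \to a.

No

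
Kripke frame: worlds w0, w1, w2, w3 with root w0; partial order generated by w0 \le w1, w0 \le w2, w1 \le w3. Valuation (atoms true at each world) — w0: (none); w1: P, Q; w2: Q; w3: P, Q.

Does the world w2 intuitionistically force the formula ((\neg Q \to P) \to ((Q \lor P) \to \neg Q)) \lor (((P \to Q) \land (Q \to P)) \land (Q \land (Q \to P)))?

w2 \nVdash ((\neg Q \to P) \to ((Q \lor P) \to \neg Q)) \lor (((P \to Q) \land (Q \to P)) \land (Q \land (Q \to P))): neither disjunct is forced at w2.
w2 \nVdash (\neg Q \to P) \to ((Q \lor P) \to \neg Q): already at w2 itself, w2 \Vdash \neg Q \to P but w2 \nVdash (Q \lor P) \to \neg Q.
w2 \nVdash (Q \lor P) \to \neg Q: already at w2 itself, w2 \Vdash Q \lor P but w2 \nVdash \neg Q.
w2 \nVdash \neg Q since w2 is accessible from w2 and w2 \Vdash Q.

No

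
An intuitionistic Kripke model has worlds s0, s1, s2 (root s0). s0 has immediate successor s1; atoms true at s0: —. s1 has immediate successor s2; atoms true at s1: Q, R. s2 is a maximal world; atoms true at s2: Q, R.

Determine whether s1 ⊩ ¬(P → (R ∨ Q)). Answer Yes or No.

No

s1 ⊮ ¬(P → (R ∨ Q)) since s1 is accessible from s1 and s1 ⊩ P → (R ∨ Q).
s1 ⊩ P → (R ∨ Q) vacuously: no world accessible from s1 forces the antecedent P.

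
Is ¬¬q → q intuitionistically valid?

No

This is double-negation elimination, which is not intuitionistically valid.
A Kripke countermodel: worlds s0, s1; order generated by s0 ≤ s1; atoms true at each world — s0:{}; s1:{q}.
s0 ⊮ ¬¬q → q: already at s0 itself, s0 ⊩ ¬¬q but s0 ⊮ q.
s0 lacks atom q, so s0 ⊮ q.
So the root s0 does not force the formula.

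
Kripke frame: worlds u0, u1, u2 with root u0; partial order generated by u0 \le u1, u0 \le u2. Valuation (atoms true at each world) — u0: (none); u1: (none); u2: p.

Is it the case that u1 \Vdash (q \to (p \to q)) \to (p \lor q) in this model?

u1 \nVdash (q \to (p \to q)) \to (p \lor q): already at u1 itself, u1 \Vdash q \to (p \to q) but u1 \nVdash p \lor q.
u1 \nVdash p \lor q: neither disjunct is forced at u1.
u1 lacks atom p, so u1 \nVdash p.

No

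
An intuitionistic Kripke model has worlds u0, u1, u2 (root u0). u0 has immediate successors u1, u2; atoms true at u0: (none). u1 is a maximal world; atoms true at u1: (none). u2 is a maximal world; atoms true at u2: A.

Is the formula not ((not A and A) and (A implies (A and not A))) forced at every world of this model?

Yes

u0 forces not ((not A and A) and (A implies (A and not A))): no world accessible from u0 forces (not A and A) and (A implies (A and not A)).
Since the root u0 forces not ((not A and A) and (A implies (A and not A))) and forcing is persistent (monotone upward), every world forces it.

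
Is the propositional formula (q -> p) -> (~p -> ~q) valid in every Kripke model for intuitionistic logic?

This is the forward direction of contraposition, which is intuitionistically derivable.
Assume q -> p and ~p. If q held then p would follow, contradicting ~p; so ~q.

Yes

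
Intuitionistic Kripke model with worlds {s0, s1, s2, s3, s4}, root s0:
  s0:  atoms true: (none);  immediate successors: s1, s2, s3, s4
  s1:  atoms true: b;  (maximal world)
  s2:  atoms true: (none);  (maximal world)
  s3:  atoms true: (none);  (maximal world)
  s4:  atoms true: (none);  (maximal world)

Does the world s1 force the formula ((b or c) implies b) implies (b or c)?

Yes

s1 forces ((b or c) implies b) implies (b or c): every world accessible from s1 that forces (b or c) implies b (namely s1) also forces b or c.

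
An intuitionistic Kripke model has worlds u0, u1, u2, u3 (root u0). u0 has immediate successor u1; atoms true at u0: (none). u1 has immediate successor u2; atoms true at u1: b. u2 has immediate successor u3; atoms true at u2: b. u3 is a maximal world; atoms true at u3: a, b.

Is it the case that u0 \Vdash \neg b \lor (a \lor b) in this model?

u0 \nVdash \neg b \lor (a \lor b): neither disjunct is forced at u0.
u0 \nVdash \neg b since u1 is accessible from u0 and u1 \Vdash b.

No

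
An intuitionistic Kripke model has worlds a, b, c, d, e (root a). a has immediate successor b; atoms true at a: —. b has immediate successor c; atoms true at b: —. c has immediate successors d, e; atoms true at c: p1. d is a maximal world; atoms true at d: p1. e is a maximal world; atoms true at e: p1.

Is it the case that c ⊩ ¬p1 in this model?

c ⊮ ¬p1 since c is accessible from c and c ⊩ p1.

No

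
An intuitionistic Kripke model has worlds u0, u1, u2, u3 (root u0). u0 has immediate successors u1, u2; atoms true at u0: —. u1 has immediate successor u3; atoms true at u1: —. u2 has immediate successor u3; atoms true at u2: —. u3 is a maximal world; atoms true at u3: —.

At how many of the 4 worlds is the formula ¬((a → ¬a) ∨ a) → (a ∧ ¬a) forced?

u0: forces it.
u1: forces it.
u2: forces it.
u3: forces it.
Worlds forcing the formula: {u0, u1, u2, u3}.

4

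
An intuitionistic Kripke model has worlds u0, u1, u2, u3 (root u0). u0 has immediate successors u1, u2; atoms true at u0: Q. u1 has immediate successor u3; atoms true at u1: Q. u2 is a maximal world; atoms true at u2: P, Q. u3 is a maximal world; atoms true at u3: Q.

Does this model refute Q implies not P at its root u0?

u0 does not force Q implies not P: already at u0 itself, u0 forces Q but u0 does not force not P.
u0 does not force not P since u2 is accessible from u0 and u2 forces P.
So the root u0 does not force Q implies not P; the model is a countermodel.

Yes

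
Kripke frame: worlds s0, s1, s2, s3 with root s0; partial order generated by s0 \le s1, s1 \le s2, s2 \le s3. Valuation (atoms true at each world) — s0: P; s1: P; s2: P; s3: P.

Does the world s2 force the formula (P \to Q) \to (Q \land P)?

s2 \Vdash (P \to Q) \to (Q \land P) vacuously: no world accessible from s2 forces the antecedent P \to Q.

Yes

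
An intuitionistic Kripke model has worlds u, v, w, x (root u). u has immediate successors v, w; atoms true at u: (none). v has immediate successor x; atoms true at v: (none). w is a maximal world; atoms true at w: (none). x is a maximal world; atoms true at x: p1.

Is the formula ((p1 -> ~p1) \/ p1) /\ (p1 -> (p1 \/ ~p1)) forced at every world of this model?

No

Not every world: u ||-/- ((p1 -> ~p1) \/ p1) /\ (p1 -> (p1 \/ ~p1)).
u ||-/- ((p1 -> ~p1) \/ p1) /\ (p1 -> (p1 \/ ~p1)) since u fails (p1 -> ~p1) \/ p1.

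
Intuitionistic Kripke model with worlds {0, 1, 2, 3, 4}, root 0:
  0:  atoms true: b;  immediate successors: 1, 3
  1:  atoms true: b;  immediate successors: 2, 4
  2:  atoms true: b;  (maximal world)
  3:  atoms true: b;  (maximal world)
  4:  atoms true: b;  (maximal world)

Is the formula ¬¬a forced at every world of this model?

No

Not every world: 0 ⊮ ¬¬a.
0 ⊮ ¬¬a since 0 is accessible from 0 and 0 ⊩ ¬a.
0 ⊩ ¬a: no world accessible from 0 forces a.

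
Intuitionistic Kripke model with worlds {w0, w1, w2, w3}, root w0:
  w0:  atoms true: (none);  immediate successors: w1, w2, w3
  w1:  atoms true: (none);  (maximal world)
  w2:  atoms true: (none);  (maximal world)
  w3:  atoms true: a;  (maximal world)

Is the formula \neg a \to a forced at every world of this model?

Not every world: w0 \nVdash \neg a \to a.
w0 \nVdash \neg a \to a: at the accessible world w1, w1 \Vdash \neg a but w1 \nVdash a.
w1 lacks atom a, so w1 \nVdash a.

No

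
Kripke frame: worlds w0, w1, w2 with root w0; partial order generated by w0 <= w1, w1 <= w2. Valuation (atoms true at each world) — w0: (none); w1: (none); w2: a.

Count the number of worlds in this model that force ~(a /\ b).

3

w0: forces it.
w1: forces it.
w2: forces it.
Worlds forcing the formula: {w0, w1, w2}.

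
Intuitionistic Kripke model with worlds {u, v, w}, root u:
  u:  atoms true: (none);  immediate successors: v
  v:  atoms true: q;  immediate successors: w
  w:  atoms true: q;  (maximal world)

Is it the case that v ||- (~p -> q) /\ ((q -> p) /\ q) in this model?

v ||-/- (~p -> q) /\ ((q -> p) /\ q) since v fails (q -> p) /\ q.

No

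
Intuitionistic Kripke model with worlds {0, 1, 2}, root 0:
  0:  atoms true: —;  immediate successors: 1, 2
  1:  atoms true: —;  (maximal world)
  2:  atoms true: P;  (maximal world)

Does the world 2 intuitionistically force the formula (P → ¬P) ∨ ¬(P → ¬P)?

Yes

2 ⊩ (P → ¬P) ∨ ¬(P → ¬P) via the disjunct ¬(P → ¬P).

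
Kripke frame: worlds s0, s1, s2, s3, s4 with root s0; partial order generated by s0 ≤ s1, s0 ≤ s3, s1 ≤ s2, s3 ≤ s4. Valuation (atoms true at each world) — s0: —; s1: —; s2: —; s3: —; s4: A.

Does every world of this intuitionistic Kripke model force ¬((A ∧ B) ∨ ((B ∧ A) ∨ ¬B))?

No

Not every world: s0 ⊮ ¬((A ∧ B) ∨ ((B ∧ A) ∨ ¬B)).
s0 ⊮ ¬((A ∧ B) ∨ ((B ∧ A) ∨ ¬B)) since s0 is accessible from s0 and s0 ⊩ (A ∧ B) ∨ ((B ∧ A) ∨ ¬B).
s0 ⊩ (A ∧ B) ∨ ((B ∧ A) ∨ ¬B) via the disjunct (B ∧ A) ∨ ¬B.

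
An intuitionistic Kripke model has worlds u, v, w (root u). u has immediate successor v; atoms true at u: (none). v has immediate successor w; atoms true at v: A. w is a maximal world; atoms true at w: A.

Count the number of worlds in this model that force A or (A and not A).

u: does not force it — u does not force A or (A and not A): neither disjunct is forced at u.
v: forces it.
w: forces it.
Worlds forcing the formula: {v, w}.

2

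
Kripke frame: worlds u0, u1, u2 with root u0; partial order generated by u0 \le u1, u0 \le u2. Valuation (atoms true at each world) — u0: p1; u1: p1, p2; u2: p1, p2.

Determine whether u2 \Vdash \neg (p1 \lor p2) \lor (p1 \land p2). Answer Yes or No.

u2 \Vdash \neg (p1 \lor p2) \lor (p1 \land p2) via the disjunct p1 \land p2.

Yes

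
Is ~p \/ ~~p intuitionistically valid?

This is the weak law of excluded middle, which is not intuitionistically valid.
A Kripke countermodel: worlds u0, u1, u2; order generated by u0 <= u1, u0 <= u2; atoms true at each world — u0:{}; u1:{p}; u2:{}.
u0 ||-/- ~p \/ ~~p: neither disjunct is forced at u0.
u0 ||-/- ~p since u1 is accessible from u0 and u1 ||- p.
So the root u0 does not force the formula.

No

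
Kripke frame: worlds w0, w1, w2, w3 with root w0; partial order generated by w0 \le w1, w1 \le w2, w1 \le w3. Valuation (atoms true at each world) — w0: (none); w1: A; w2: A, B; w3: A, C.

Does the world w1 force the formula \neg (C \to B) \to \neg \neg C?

w1 \Vdash \neg (C \to B) \to \neg \neg C: every world accessible from w1 that forces \neg (C \to B) (namely w3) also forces \neg \neg C.

Yes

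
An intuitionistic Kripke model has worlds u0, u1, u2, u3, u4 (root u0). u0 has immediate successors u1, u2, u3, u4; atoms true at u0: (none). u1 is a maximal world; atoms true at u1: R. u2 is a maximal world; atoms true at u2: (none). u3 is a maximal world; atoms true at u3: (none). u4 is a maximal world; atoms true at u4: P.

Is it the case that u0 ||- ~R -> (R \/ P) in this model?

No

u0 ||-/- ~R -> (R \/ P): at the accessible world u2, u2 ||- ~R but u2 ||-/- R \/ P.
u2 ||-/- R \/ P: neither disjunct is forced at u2.
u2 lacks atom R, so u2 ||-/- R.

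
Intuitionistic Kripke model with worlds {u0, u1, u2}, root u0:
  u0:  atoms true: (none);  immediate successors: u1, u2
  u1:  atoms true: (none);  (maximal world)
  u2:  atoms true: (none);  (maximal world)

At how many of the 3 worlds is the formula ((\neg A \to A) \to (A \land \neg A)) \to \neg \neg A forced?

u0: does not force it — u0 \nVdash ((\neg A \to A) \to (A \land \neg A)) \to \neg \neg A: already at u0 itself, u0 \Vdash (\neg A \to A) \to (A \land \neg A) but u0 \nVdash \neg \neg A.
u1: does not force it — u1 \nVdash ((\neg A \to A) \to (A \land \neg A)) \to \neg \neg A: already at u1 itself, u1 \Vdash (\neg A \to A) \to (A \land \neg A) but u1 \nVdash \neg \neg A.
u2: does not force it — u2 \nVdash ((\neg A \to A) \to (A \land \neg A)) \to \neg \neg A: already at u2 itself, u2 \Vdash (\neg A \to A) \to (A \land \neg A) but u2 \nVdash \neg \neg A.
Worlds forcing the formula: { }.

0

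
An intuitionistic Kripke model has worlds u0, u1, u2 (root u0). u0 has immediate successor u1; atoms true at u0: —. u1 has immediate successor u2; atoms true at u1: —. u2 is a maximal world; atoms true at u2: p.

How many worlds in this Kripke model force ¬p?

0

u0: does not force it — u0 ⊮ ¬p since u2 is accessible from u0 and u2 ⊩ p.
u1: does not force it — u1 ⊮ ¬p since u2 is accessible from u1 and u2 ⊩ p.
u2: does not force it.
Worlds forcing the formula: { }.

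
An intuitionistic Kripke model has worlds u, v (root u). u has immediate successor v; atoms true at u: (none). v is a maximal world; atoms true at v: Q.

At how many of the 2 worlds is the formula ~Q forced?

0

u: does not force it — u ||-/- ~Q since v is accessible from u and v ||- Q.
v: does not force it — v ||-/- ~Q since v is accessible from v and v ||- Q.
Worlds forcing the formula: { }.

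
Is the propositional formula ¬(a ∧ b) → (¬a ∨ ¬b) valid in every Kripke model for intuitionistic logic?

No

This is the constructively invalid direction of De Morgan's law for conjunction, which is not intuitionistically valid.
A Kripke countermodel: worlds 0, 1, 2; order generated by 0 ≤ 1, 0 ≤ 2; atoms true at each world — 0:{}; 1:{a}; 2:{b}.
0 ⊮ ¬(a ∧ b) → (¬a ∨ ¬b): already at 0 itself, 0 ⊩ ¬(a ∧ b) but 0 ⊮ ¬a ∨ ¬b.
0 ⊮ ¬a ∨ ¬b: neither disjunct is forced at 0.
0 ⊮ ¬a since 1 is accessible from 0 and 1 ⊩ a.
So the root 0 does not force the formula.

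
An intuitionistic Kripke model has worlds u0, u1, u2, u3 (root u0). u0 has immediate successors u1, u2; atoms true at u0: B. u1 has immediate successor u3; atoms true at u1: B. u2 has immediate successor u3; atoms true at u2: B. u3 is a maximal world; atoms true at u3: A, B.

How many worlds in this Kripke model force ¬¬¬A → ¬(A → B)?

u0: forces it.
u1: forces it.
u2: forces it.
u3: forces it.
Worlds forcing the formula: {u0, u1, u2, u3}.

4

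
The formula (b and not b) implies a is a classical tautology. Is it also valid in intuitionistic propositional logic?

This is an instance of ex falso quodlibet, which is intuitionistically derivable.
No world can force both b and not b, so the antecedent b and not b is never forced and the implication holds vacuously at every world.

Yes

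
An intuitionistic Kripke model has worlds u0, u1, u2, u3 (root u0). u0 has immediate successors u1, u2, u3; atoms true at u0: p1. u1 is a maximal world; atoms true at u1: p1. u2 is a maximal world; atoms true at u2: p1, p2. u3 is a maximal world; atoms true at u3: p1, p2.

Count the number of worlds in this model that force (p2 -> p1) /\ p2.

2

u0: does not force it — u0 ||-/- (p2 -> p1) /\ p2 since u0 fails p2.
u1: does not force it — u1 ||-/- (p2 -> p1) /\ p2 since u1 fails p2.
u2: forces it.
u3: forces it.
Worlds forcing the formula: {u2, u3}.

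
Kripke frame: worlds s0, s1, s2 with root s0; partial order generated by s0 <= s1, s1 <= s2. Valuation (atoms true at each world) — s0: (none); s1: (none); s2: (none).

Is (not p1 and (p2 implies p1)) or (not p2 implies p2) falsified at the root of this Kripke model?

s0 forces (not p1 and (p2 implies p1)) or (not p2 implies p2) via the disjunct not p1 and (p2 implies p1).
So the root s0 forces (not p1 and (p2 implies p1)) or (not p2 implies p2); the model is not a countermodel.

No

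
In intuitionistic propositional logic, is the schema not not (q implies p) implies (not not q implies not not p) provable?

Yes

This is the distribution of double negation over implication, which is intuitionistically derivable.
Assume not not (q implies p) and not not q; suppose not p. Then q implies p would give not q (by contraposition), contradicting not not q; so not (q implies p), contradicting not not (q implies p). Hence not not p.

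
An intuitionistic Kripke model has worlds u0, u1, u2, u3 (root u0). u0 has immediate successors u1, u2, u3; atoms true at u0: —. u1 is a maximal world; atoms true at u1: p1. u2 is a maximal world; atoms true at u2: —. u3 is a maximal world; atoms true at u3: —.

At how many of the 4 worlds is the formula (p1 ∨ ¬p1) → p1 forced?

u0: does not force it — u0 ⊮ (p1 ∨ ¬p1) → p1: at the accessible world u2, u2 ⊩ p1 ∨ ¬p1 but u2 ⊮ p1.
u1: forces it.
u2: does not force it — u2 ⊮ (p1 ∨ ¬p1) → p1: already at u2 itself, u2 ⊩ p1 ∨ ¬p1 but u2 ⊮ p1.
u3: does not force it.
Worlds forcing the formula: {u1}.

1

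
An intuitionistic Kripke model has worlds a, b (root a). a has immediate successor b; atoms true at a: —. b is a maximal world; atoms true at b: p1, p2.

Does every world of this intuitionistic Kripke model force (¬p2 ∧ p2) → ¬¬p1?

a ⊩ (¬p2 ∧ p2) → ¬¬p1 vacuously: no world accessible from a forces the antecedent ¬p2 ∧ p2.
Since the root a forces (¬p2 ∧ p2) → ¬¬p1 and forcing is persistent (monotone upward), every world forces it.

Yes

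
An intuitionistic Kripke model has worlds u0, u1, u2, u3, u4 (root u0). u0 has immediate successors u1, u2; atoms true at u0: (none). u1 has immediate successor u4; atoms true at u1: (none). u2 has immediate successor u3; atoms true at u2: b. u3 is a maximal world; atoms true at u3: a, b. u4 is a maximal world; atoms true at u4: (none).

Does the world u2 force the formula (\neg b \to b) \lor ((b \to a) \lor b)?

u2 \Vdash (\neg b \to b) \lor ((b \to a) \lor b) via the disjunct \neg b \to b.

Yes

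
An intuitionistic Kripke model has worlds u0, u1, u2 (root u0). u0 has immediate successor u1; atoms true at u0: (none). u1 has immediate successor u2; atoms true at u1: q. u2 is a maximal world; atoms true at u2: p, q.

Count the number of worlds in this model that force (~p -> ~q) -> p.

1

u0: does not force it — u0 ||-/- (~p -> ~q) -> p: already at u0 itself, u0 ||- ~p -> ~q but u0 ||-/- p.
u1: does not force it.
u2: forces it.
Worlds forcing the formula: {u2}.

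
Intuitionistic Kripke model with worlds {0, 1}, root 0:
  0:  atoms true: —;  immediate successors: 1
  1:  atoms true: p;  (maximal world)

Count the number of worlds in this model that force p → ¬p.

0: does not force it — 0 ⊮ p → ¬p: at the accessible world 1, 1 ⊩ p but 1 ⊮ ¬p.
1: does not force it — 1 ⊮ p → ¬p: already at 1 itself, 1 ⊩ p but 1 ⊮ ¬p.
Worlds forcing the formula: { }.

0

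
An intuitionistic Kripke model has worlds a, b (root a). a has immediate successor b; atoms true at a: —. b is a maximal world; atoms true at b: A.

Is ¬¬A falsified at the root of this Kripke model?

No

a ⊩ ¬¬A: no world accessible from a forces ¬A.
So the root a forces ¬¬A; the model is not a countermodel.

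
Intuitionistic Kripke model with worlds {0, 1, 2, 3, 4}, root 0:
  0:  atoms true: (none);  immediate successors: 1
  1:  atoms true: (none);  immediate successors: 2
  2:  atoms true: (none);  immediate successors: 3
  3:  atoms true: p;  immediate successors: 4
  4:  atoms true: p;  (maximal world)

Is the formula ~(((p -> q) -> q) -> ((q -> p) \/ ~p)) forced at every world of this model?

No

Not every world: 0 ||-/- ~(((p -> q) -> q) -> ((q -> p) \/ ~p)).
0 ||-/- ~(((p -> q) -> q) -> ((q -> p) \/ ~p)) since 0 is accessible from 0 and 0 ||- ((p -> q) -> q) -> ((q -> p) \/ ~p).
0 ||- ((p -> q) -> q) -> ((q -> p) \/ ~p): every world accessible from 0 that forces (p -> q) -> q (namely 0, 1, 2, 3, 4) also forces (q -> p) \/ ~p.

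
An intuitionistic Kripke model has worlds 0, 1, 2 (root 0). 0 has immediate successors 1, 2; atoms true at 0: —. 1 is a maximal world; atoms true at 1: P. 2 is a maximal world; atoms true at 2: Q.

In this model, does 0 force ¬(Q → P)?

No

0 ⊮ ¬(Q → P) since 1 is accessible from 0 and 1 ⊩ Q → P.
1 ⊩ Q → P vacuously: no world accessible from 1 forces the antecedent Q.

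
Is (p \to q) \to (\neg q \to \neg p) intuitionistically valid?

Yes

This is the forward direction of contraposition, which is intuitionistically derivable.
Assume p \to q and \neg q. If p held then q would follow, contradicting \neg q; so \neg p.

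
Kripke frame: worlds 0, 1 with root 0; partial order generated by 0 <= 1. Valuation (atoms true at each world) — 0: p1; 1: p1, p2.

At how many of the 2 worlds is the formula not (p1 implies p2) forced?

0: does not force it — 0 does not force not (p1 implies p2) since 1 is accessible from 0 and 1 forces p1 implies p2.
1: does not force it — 1 does not force not (p1 implies p2) since 1 is accessible from 1 and 1 forces p1 implies p2.
Worlds forcing the formula: { }.

0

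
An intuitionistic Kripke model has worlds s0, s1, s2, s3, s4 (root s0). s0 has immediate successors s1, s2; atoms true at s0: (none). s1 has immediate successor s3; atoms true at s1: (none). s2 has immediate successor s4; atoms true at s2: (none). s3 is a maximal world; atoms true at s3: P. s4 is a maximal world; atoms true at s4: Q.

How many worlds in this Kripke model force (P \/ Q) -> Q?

s0: does not force it — s0 ||-/- (P \/ Q) -> Q: at the accessible world s3, s3 ||- P \/ Q but s3 ||-/- Q.
s1: does not force it.
s2: forces it.
s3: does not force it.
s4: forces it.
Worlds forcing the formula: {s2, s4}.

2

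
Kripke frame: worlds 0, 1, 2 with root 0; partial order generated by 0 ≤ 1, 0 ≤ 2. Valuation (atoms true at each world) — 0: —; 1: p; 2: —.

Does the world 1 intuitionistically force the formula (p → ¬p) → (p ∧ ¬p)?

1 ⊩ (p → ¬p) → (p ∧ ¬p) vacuously: no world accessible from 1 forces the antecedent p → ¬p.

Yes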